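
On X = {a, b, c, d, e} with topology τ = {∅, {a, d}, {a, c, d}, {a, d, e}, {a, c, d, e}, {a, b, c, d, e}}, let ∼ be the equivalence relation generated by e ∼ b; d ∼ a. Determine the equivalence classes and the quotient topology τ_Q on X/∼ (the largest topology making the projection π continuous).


X/∼ = {[a=d], [b=e], [c]}; |τ_Q| = 4.

Equivalence classes: [a=d], [b=e], [c].
Quotient map π: X → X/∼ sends a ↦ [a=d], b ↦ [b=e], c ↦ [c], d ↦ [a=d], e ↦ [b=e].
For each subset V ⊆ X/∼, compute π^{-1}(V) ⊆ X and check whether π^{-1}(V) ∈ τ. V is open in τ_Q iff π^{-1}(V) ∈ τ.
  V = {}: π^{-1}(V) = ∅ ∈ τ ✓.
  V = {[a=d]}: π^{-1}(V) = {a, d} ∈ τ ✓.
  V = {[b=e]}: π^{-1}(V) = {b, e} ∉ τ ✗.
  V = {[a=d], [b=e]}: π^{-1}(V) = {a, b, d, e} ∉ τ ✗.
  V = {[c]}: π^{-1}(V) = {c} ∉ τ ✗.
  V = {[a=d], [c]}: π^{-1}(V) = {a, c, d} ∈ τ ✓.
  V = {[b=e], [c]}: π^{-1}(V) = {b, c, e} ∉ τ ✗.
  V = {[a=d], [b=e], [c]}: π^{-1}(V) = {a, b, c, d, e} ∈ τ ✓.
Open sets in the quotient: τ_Q = {{}, {[a=d]}, {[a=d], [c]}, {[a=d], [b=e], [c]}} (4 elements).


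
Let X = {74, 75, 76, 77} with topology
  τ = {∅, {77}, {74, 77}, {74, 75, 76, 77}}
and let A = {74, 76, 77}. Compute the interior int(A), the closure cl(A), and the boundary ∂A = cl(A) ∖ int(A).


int(A) = {74, 77}, cl(A) = {74, 75, 76, 77}, ∂A = {75, 76}.

Closed sets in (X, τ) are complements of opens:
  closed(X, τ) = {∅, {75, 76}, {74, 75, 76}, {74, 75, 76, 77}}.
int(A) = ⋃ {U ∈ τ : U ⊆ A}. Opens contained in A: ∅, {77}, {74, 77}.
Taking the union of these: int(A) = {74, 77}.
cl(A) = ⋂ {C closed : A ⊆ C}. Closed sets containing A: {74, 75, 76, 77}.
Intersecting these: cl(A) = {74, 75, 76, 77}.
∂A = cl(A) ∖ int(A) = {74, 75, 76, 77} ∖ {74, 77} = {75, 76}.


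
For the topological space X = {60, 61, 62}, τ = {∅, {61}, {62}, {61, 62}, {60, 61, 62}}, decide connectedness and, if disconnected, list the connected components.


(X, τ) is connected.

Find clopen sets (U ∈ τ with X ∖ U ∈ τ):
  U = ∅, X ∖ U = {60, 61, 62} — both open, so U is clopen.
  U = {60, 61, 62}, X ∖ U = ∅ — both open, so U is clopen.
Only trivial clopens (∅ and X) exist, so (X, τ) is connected.
Compute connected components by grouping points that agree on all clopens:
  component: {60, 61, 62}


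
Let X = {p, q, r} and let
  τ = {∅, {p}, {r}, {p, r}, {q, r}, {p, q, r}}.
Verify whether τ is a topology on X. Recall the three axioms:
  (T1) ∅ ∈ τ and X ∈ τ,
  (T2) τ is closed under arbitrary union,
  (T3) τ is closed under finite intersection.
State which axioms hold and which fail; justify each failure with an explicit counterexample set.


τ IS a topology on X.

Axiom (T1): ∅ ∈ τ? Yes; X ∈ τ? Yes.
Axiom (T2/T3): check pairwise unions and intersections of members of τ.
All pairwise intersections and unions checked — each lies in τ. Therefore τ satisfies (T1), (T2), (T3): it IS a topology on X.


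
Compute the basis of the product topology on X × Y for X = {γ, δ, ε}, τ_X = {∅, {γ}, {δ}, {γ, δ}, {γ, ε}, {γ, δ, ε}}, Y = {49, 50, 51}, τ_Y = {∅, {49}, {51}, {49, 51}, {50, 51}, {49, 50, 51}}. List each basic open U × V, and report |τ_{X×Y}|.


Basis B = {∅ × ∅, {γ} × {49}, {γ} × {51}, {δ} × {49}, {δ} × {51}, {γ} × {49, 51}, {γ, δ} × {49}, {γ, ε} × {49}, {γ} × {50, 51}, {γ, δ} × {51}, {γ, ε} × {51}, {δ} × {49, 51}, {δ} × {50, 51}, {γ} × {49, 50, 51}, {γ, δ, ε} × {49}, {γ, δ, ε} × {51}, {δ} × {49, 50, 51}, {γ, δ} × {49, 51}, {γ, ε} × {49, 51}, {γ, δ} × {50, 51}, {γ, ε} × {50, 51}, {γ, δ} × {49, 50, 51}, {γ, ε} × {49, 50, 51}, {γ, δ, ε} × {49, 51}, {γ, δ, ε} × {50, 51}, {γ, δ, ε} × {49, 50, 51}}; |τ_{X×Y}| = 108.

Enumerate products U × V with U ∈ τ_X, V ∈ τ_Y (deduplicated):
  ∅ × ∅ = {} (∅)
  {γ} × {49} = {(γ,49)}
  {γ} × {51} = {(γ,51)}
  {δ} × {49} = {(δ,49)}
  {δ} × {51} = {(δ,51)}
  {γ} × {49, 51} = {(γ,49), (γ,51)}
  {γ, δ} × {49} = {(γ,49), (δ,49)}
  {γ, ε} × {49} = {(γ,49), (ε,49)}
  {γ} × {50, 51} = {(γ,50), (γ,51)}
  {γ, δ} × {51} = {(γ,51), (δ,51)}
  {γ, ε} × {51} = {(γ,51), (ε,51)}
  {δ} × {49, 51} = {(δ,49), (δ,51)}
  {δ} × {50, 51} = {(δ,50), (δ,51)}
  {γ} × {49, 50, 51} = {(γ,49), (γ,50), (γ,51)}
  {γ, δ, ε} × {49} = {(γ,49), (δ,49), (ε,49)}
  {γ, δ, ε} × {51} = {(γ,51), (δ,51), (ε,51)}
  {δ} × {49, 50, 51} = {(δ,49), (δ,50), (δ,51)}
  {γ, δ} × {49, 51} = {(γ,49), (γ,51), (δ,49), (δ,51)}
  {γ, ε} × {49, 51} = {(γ,49), (γ,51), (ε,49), (ε,51)}
  {γ, δ} × {50, 51} = {(γ,50), (γ,51), (δ,50), (δ,51)}
  {γ, ε} × {50, 51} = {(γ,50), (γ,51), (ε,50), (ε,51)}
  {γ, δ} × {49, 50, 51} = {(γ,49), (γ,50), (γ,51), (δ,49), (δ,50), (δ,51)}
  {γ, ε} × {49, 50, 51} = {(γ,49), (γ,50), (γ,51), (ε,49), (ε,50), (ε,51)}
  {γ, δ, ε} × {49, 51} = {(γ,49), (γ,51), (δ,49), (δ,51), (ε,49), (ε,51)}
  {γ, δ, ε} × {50, 51} = {(γ,50), (γ,51), (δ,50), (δ,51), (ε,50), (ε,51)}
  {γ, δ, ε} × {49, 50, 51} = {(γ,49), (γ,50), (γ,51), (δ,49), (δ,50), (δ,51), (ε,49), (ε,50), (ε,51)}
These 26 distinct sets form the basis B.
Close under arbitrary unions to get τ_{X×Y}; counting gives |τ_{X×Y}| = 108.


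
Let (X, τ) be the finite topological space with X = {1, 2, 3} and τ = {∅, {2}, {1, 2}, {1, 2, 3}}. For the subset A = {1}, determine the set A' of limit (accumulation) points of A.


A' = {3}

For each x ∈ X, list the open sets U ∈ τ with x ∈ U, then check whether U ∩ (A ∖ {x}) ≠ ∅ for every such U.
  x = 1: open {1, 2} ∋ x has {1, 2} ∩ (A ∖ {1}) = ∅, so x is NOT a limit point.
  x = 2: open {2} ∋ x has {2} ∩ (A ∖ {2}) = ∅, so x is NOT a limit point.
  x = 3: opens ∋ x are {1, 2, 3}; each meets A ∖ {3}, so x IS a limit point.
Collecting: A' = {3}.


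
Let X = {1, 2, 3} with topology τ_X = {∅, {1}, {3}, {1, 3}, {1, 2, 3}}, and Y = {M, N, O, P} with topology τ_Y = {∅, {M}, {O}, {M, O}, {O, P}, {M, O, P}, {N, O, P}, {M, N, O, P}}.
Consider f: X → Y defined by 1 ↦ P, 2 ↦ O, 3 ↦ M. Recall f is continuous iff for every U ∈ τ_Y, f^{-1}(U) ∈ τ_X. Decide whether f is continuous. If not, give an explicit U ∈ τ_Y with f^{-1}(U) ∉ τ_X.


f is NOT continuous.

Compute f^{-1}(U) for each U ∈ τ_Y:
  U = ∅: f^{-1}(U) = ∅ ∈ τ_X ✓.
  U = {M}: f^{-1}(U) = {3} ∈ τ_X ✓.
  U = {O}: f^{-1}(U) = {2} ∉ τ_X ✗.
  U = {M, O}: f^{-1}(U) = {2, 3} ∉ τ_X ✗.
  U = {O, P}: f^{-1}(U) = {1, 2} ∉ τ_X ✗.
  U = {M, O, P}: f^{-1}(U) = {1, 2, 3} ∈ τ_X ✓.
  U = {N, O, P}: f^{-1}(U) = {1, 2} ∉ τ_X ✗.
  U = {M, N, O, P}: f^{-1}(U) = {1, 2, 3} ∈ τ_X ✓.
Found U = {O} with f^{-1}(U) = {2} not in τ_X. Therefore f is NOT continuous.


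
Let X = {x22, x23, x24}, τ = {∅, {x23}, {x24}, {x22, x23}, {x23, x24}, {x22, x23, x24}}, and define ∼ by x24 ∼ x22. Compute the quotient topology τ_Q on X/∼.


X/∼ = {[x22=x24], [x23]}; |τ_Q| = 3.

Equivalence classes: [x22=x24], [x23].
Quotient map π: X → X/∼ sends x22 ↦ [x22=x24], x23 ↦ [x23], x24 ↦ [x22=x24].
For each subset V ⊆ X/∼, compute π^{-1}(V) ⊆ X and check whether π^{-1}(V) ∈ τ. V is open in τ_Q iff π^{-1}(V) ∈ τ.
  V = {}: π^{-1}(V) = ∅ ∈ τ ✓.
  V = {[x22=x24]}: π^{-1}(V) = {x22, x24} ∉ τ ✗.
  V = {[x23]}: π^{-1}(V) = {x23} ∈ τ ✓.
  V = {[x22=x24], [x23]}: π^{-1}(V) = {x22, x23, x24} ∈ τ ✓.
Open sets in the quotient: τ_Q = {{}, {[x23]}, {[x22=x24], [x23]}} (3 elements).


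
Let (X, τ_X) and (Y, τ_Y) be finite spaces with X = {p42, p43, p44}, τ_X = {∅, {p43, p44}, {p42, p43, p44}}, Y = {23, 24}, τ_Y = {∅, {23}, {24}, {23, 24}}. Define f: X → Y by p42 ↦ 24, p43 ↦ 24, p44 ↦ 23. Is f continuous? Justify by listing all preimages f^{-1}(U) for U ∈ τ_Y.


f is NOT continuous.

Compute f^{-1}(U) for each U ∈ τ_Y:
  U = ∅: f^{-1}(U) = ∅ ∈ τ_X ✓.
  U = {23}: f^{-1}(U) = {p44} ∉ τ_X ✗.
  U = {24}: f^{-1}(U) = {p42, p43} ∉ τ_X ✗.
  U = {23, 24}: f^{-1}(U) = {p42, p43, p44} ∈ τ_X ✓.
Found U = {23} with f^{-1}(U) = {p44} not in τ_X. Therefore f is NOT continuous.


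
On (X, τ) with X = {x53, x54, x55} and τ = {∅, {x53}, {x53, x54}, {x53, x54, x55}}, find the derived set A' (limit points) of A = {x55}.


A' = ∅

For each x ∈ X, list the open sets U ∈ τ with x ∈ U, then check whether U ∩ (A ∖ {x}) ≠ ∅ for every such U.
  x = x53: open {x53} ∋ x has {x53} ∩ (A ∖ {x53}) = ∅, so x is NOT a limit point.
  x = x54: open {x53, x54} ∋ x has {x53, x54} ∩ (A ∖ {x54}) = ∅, so x is NOT a limit point.
  x = x55: open {x53, x54, x55} ∋ x has {x53, x54, x55} ∩ (A ∖ {x55}) = ∅, so x is NOT a limit point.
Collecting: A' = ∅.


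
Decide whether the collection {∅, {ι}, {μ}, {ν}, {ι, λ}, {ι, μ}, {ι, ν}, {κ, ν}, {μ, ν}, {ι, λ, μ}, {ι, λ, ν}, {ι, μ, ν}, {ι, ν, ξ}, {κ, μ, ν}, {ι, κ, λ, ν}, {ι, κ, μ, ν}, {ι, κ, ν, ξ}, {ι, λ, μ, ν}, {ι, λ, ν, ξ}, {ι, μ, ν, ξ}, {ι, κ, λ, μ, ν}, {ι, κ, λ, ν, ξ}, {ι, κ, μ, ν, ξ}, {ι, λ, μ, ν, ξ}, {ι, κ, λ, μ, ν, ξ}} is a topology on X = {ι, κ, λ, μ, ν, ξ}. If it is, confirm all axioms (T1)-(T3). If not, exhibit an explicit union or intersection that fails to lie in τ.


τ is NOT a topology on X.

Axiom (T1): ∅ ∈ τ? Yes; X ∈ τ? Yes.
Axiom (T2/T3): check pairwise unions and intersections of members of τ.
Counterexample for (T2): {ι} ∪ {κ, ν} = {ι, κ, ν} ∉ τ. Therefore τ is NOT a topology.


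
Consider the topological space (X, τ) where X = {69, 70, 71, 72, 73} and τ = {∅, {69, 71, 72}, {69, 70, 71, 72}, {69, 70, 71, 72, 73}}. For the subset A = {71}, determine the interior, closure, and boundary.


int(A) = ∅, cl(A) = {69, 70, 71, 72, 73}, ∂A = {69, 70, 71, 72, 73}.

Closed sets in (X, τ) are complements of opens:
  closed(X, τ) = {∅, {73}, {70, 73}, {69, 70, 71, 72, 73}}.
int(A) = ⋃ {U ∈ τ : U ⊆ A}. Opens contained in A: ∅.
Taking the union of these: int(A) = ∅.
cl(A) = ⋂ {C closed : A ⊆ C}. Closed sets containing A: {69, 70, 71, 72, 73}.
Intersecting these: cl(A) = {69, 70, 71, 72, 73}.
∂A = cl(A) ∖ int(A) = {69, 70, 71, 72, 73} ∖ ∅ = {69, 70, 71, 72, 73}.


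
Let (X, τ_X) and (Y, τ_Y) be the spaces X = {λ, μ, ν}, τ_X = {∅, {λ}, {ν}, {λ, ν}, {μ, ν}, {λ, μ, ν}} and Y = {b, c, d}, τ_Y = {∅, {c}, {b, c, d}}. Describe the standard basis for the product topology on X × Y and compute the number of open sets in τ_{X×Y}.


Basis B = {∅ × ∅, {λ} × {c}, {ν} × {c}, {λ, ν} × {c}, {μ, ν} × {c}, {λ} × {b, c, d}, {λ, μ, ν} × {c}, {ν} × {b, c, d}, {λ, ν} × {b, c, d}, {μ, ν} × {b, c, d}, {λ, μ, ν} × {b, c, d}}; |τ_{X×Y}| = 18.

Enumerate products U × V with U ∈ τ_X, V ∈ τ_Y (deduplicated):
  ∅ × ∅ = {} (∅)
  {λ} × {c} = {(λ,c)}
  {ν} × {c} = {(ν,c)}
  {λ, ν} × {c} = {(λ,c), (ν,c)}
  {μ, ν} × {c} = {(μ,c), (ν,c)}
  {λ} × {b, c, d} = {(λ,b), (λ,c), (λ,d)}
  {λ, μ, ν} × {c} = {(λ,c), (μ,c), (ν,c)}
  {ν} × {b, c, d} = {(ν,b), (ν,c), (ν,d)}
  {λ, ν} × {b, c, d} = {(λ,b), (λ,c), (λ,d), (ν,b), (ν,c), (ν,d)}
  {μ, ν} × {b, c, d} = {(μ,b), (μ,c), (μ,d), (ν,b), (ν,c), (ν,d)}
  {λ, μ, ν} × {b, c, d} = {(λ,b), (λ,c), (λ,d), (μ,b), (μ,c), (μ,d), (ν,b), (ν,c), (ν,d)}
These 11 distinct sets form the basis B.
Close under arbitrary unions to get τ_{X×Y}; counting gives |τ_{X×Y}| = 18.


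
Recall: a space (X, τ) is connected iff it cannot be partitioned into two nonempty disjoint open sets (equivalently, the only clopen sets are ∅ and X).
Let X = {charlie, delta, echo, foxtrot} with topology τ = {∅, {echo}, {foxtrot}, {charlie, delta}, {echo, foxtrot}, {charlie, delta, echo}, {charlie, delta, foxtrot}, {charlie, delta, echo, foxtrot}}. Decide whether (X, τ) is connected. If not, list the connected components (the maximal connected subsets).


(X, τ) is disconnected; components = [{echo}, {foxtrot}, {charlie, delta}].

Find clopen sets (U ∈ τ with X ∖ U ∈ τ):
  U = ∅, X ∖ U = {charlie, delta, echo, foxtrot} — both open, so U is clopen.
  U = {echo}, X ∖ U = {charlie, delta, foxtrot} — both open, so U is clopen.
  U = {foxtrot}, X ∖ U = {charlie, delta, echo} — both open, so U is clopen.
  U = {charlie, delta}, X ∖ U = {echo, foxtrot} — both open, so U is clopen.
  U = {echo, foxtrot}, X ∖ U = {charlie, delta} — both open, so U is clopen.
  U = {charlie, delta, echo}, X ∖ U = {foxtrot} — both open, so U is clopen.
  U = {charlie, delta, foxtrot}, X ∖ U = {echo} — both open, so U is clopen.
  U = {charlie, delta, echo, foxtrot}, X ∖ U = ∅ — both open, so U is clopen.
Nontrivial clopen(s) exist: e.g. {charlie, delta, echo}. So (X, τ) is disconnected.
Compute connected components by grouping points that agree on all clopens:
  component: {echo}
  component: {foxtrot}
  component: {charlie, delta}


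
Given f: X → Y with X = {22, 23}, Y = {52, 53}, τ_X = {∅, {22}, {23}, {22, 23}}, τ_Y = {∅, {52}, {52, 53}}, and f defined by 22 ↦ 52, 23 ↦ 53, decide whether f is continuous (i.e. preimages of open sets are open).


f IS continuous.

Compute f^{-1}(U) for each U ∈ τ_Y:
  U = ∅: f^{-1}(U) = ∅ ∈ τ_X ✓.
  U = {52}: f^{-1}(U) = {22} ∈ τ_X ✓.
  U = {52, 53}: f^{-1}(U) = {22, 23} ∈ τ_X ✓.
Every preimage lies in τ_X, so f IS continuous.


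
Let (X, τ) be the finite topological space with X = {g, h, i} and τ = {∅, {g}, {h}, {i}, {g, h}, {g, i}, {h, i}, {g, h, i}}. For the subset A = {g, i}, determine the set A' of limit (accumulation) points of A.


A' = ∅

For each x ∈ X, list the open sets U ∈ τ with x ∈ U, then check whether U ∩ (A ∖ {x}) ≠ ∅ for every such U.
  x = g: open {g} ∋ x has {g} ∩ (A ∖ {g}) = ∅, so x is NOT a limit point.
  x = h: open {h} ∋ x has {h} ∩ (A ∖ {h}) = ∅, so x is NOT a limit point.
  x = i: open {i} ∋ x has {i} ∩ (A ∖ {i}) = ∅, so x is NOT a limit point.
Collecting: A' = ∅.


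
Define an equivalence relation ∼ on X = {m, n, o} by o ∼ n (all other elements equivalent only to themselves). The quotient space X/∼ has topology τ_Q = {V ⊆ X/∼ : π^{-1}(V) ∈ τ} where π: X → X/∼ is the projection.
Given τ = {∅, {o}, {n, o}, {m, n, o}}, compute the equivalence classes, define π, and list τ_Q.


X/∼ = {[m], [n=o]}; |τ_Q| = 3.

Equivalence classes: [m], [n=o].
Quotient map π: X → X/∼ sends m ↦ [m], n ↦ [n=o], o ↦ [n=o].
For each subset V ⊆ X/∼, compute π^{-1}(V) ⊆ X and check whether π^{-1}(V) ∈ τ. V is open in τ_Q iff π^{-1}(V) ∈ τ.
  V = {}: π^{-1}(V) = ∅ ∈ τ ✓.
  V = {[m]}: π^{-1}(V) = {m} ∉ τ ✗.
  V = {[n=o]}: π^{-1}(V) = {n, o} ∈ τ ✓.
  V = {[m], [n=o]}: π^{-1}(V) = {m, n, o} ∈ τ ✓.
Open sets in the quotient: τ_Q = {{}, {[n=o]}, {[m], [n=o]}} (3 elements).


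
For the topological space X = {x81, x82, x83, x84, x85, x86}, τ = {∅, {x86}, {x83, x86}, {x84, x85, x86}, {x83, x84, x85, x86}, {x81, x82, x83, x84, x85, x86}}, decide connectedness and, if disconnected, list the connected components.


(X, τ) is connected.

Find clopen sets (U ∈ τ with X ∖ U ∈ τ):
  U = ∅, X ∖ U = {x81, x82, x83, x84, x85, x86} — both open, so U is clopen.
  U = {x81, x82, x83, x84, x85, x86}, X ∖ U = ∅ — both open, so U is clopen.
Only trivial clopens (∅ and X) exist, so (X, τ) is connected.
Compute connected components by grouping points that agree on all clopens:
  component: {x81, x82, x83, x84, x85, x86}


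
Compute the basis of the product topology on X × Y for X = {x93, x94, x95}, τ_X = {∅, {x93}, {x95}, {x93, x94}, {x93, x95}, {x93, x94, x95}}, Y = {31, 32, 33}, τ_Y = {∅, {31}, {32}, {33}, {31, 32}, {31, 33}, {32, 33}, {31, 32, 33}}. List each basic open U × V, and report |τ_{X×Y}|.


Basis B = {∅ × ∅, {x93} × {31}, {x93} × {32}, {x93} × {33}, {x95} × {31}, {x95} × {32}, {x95} × {33}, {x93} × {31, 32}, {x93} × {31, 33}, {x93, x94} × {31}, {x93, x95} × {31}, {x93} × {32, 33}, {x93, x94} × {32}, {x93, x95} × {32}, {x93, x94} × {33}, {x93, x95} × {33}, {x95} × {31, 32}, {x95} × {31, 33}, {x95} × {32, 33}, {x93} × {31, 32, 33}, {x93, x94, x95} × {31}, {x93, x94, x95} × {32}, {x93, x94, x95} × {33}, {x95} × {31, 32, 33}, {x93, x94} × {31, 32}, {x93, x95} × {31, 32}, {x93, x94} × {31, 33}, {x93, x95} × {31, 33}, {x93, x94} × {32, 33}, {x93, x95} × {32, 33}, {x93, x94} × {31, 32, 33}, {x93, x95} × {31, 32, 33}, {x93, x94, x95} × {31, 32}, {x93, x94, x95} × {31, 33}, {x93, x94, x95} × {32, 33}, {x93, x94, x95} × {31, 32, 33}}; |τ_{X×Y}| = 216.

Enumerate products U × V with U ∈ τ_X, V ∈ τ_Y (deduplicated):
  ∅ × ∅ = {} (∅)
  {x93} × {31} = {(x93,31)}
  {x93} × {32} = {(x93,32)}
  {x93} × {33} = {(x93,33)}
  {x95} × {31} = {(x95,31)}
  {x95} × {32} = {(x95,32)}
  {x95} × {33} = {(x95,33)}
  {x93} × {31, 32} = {(x93,31), (x93,32)}
  {x93} × {31, 33} = {(x93,31), (x93,33)}
  {x93, x94} × {31} = {(x93,31), (x94,31)}
  {x93, x95} × {31} = {(x93,31), (x95,31)}
  {x93} × {32, 33} = {(x93,32), (x93,33)}
  {x93, x94} × {32} = {(x93,32), (x94,32)}
  {x93, x95} × {32} = {(x93,32), (x95,32)}
  {x93, x94} × {33} = {(x93,33), (x94,33)}
  {x93, x95} × {33} = {(x93,33), (x95,33)}
  {x95} × {31, 32} = {(x95,31), (x95,32)}
  {x95} × {31, 33} = {(x95,31), (x95,33)}
  {x95} × {32, 33} = {(x95,32), (x95,33)}
  {x93} × {31, 32, 33} = {(x93,31), (x93,32), (x93,33)}
  {x93, x94, x95} × {31} = {(x93,31), (x94,31), (x95,31)}
  {x93, x94, x95} × {32} = {(x93,32), (x94,32), (x95,32)}
  {x93, x94, x95} × {33} = {(x93,33), (x94,33), (x95,33)}
  {x95} × {31, 32, 33} = {(x95,31), (x95,32), (x95,33)}
  {x93, x94} × {31, 32} = {(x93,31), (x93,32), (x94,31), (x94,32)}
  {x93, x95} × {31, 32} = {(x93,31), (x93,32), (x95,31), (x95,32)}
  {x93, x94} × {31, 33} = {(x93,31), (x93,33), (x94,31), (x94,33)}
  {x93, x95} × {31, 33} = {(x93,31), (x93,33), (x95,31), (x95,33)}
  {x93, x94} × {32, 33} = {(x93,32), (x93,33), (x94,32), (x94,33)}
  {x93, x95} × {32, 33} = {(x93,32), (x93,33), (x95,32), (x95,33)}
  {x93, x94} × {31, 32, 33} = {(x93,31), (x93,32), (x93,33), (x94,31), (x94,32), (x94,33)}
  {x93, x95} × {31, 32, 33} = {(x93,31), (x93,32), (x93,33), (x95,31), (x95,32), (x95,33)}
  {x93, x94, x95} × {31, 32} = {(x93,31), (x93,32), (x94,31), (x94,32), (x95,31), (x95,32)}
  {x93, x94, x95} × {31, 33} = {(x93,31), (x93,33), (x94,31), (x94,33), (x95,31), (x95,33)}
  {x93, x94, x95} × {32, 33} = {(x93,32), (x93,33), (x94,32), (x94,33), (x95,32), (x95,33)}
  {x93, x94, x95} × {31, 32, 33} = {(x93,31), (x93,32), (x93,33), (x94,31), (x94,32), (x94,33), (x95,31), (x95,32), (x95,33)}
These 36 distinct sets form the basis B.
Close under arbitrary unions to get τ_{X×Y}; counting gives |τ_{X×Y}| = 216.


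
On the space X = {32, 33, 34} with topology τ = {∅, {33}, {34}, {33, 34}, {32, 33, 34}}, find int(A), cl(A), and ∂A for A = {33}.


int(A) = {33}, cl(A) = {32, 33}, ∂A = {32}.

Closed sets in (X, τ) are complements of opens:
  closed(X, τ) = {∅, {32}, {32, 33}, {32, 34}, {32, 33, 34}}.
int(A) = ⋃ {U ∈ τ : U ⊆ A}. Opens contained in A: ∅, {33}.
Taking the union of these: int(A) = {33}.
cl(A) = ⋂ {C closed : A ⊆ C}. Closed sets containing A: {32, 33}, {32, 33, 34}.
Intersecting these: cl(A) = {32, 33}.
∂A = cl(A) ∖ int(A) = {32, 33} ∖ {33} = {32}.


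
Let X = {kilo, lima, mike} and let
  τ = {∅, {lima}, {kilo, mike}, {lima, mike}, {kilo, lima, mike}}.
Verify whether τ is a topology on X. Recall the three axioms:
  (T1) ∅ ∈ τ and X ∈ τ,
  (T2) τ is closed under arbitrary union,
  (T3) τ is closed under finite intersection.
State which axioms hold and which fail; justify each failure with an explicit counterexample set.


τ is NOT a topology on X.

Axiom (T1): ∅ ∈ τ? Yes; X ∈ τ? Yes.
Axiom (T2/T3): check pairwise unions and intersections of members of τ.
Counterexample for (T3): {kilo, mike} ∩ {lima, mike} = {mike} ∉ τ. Therefore τ is NOT a topology.


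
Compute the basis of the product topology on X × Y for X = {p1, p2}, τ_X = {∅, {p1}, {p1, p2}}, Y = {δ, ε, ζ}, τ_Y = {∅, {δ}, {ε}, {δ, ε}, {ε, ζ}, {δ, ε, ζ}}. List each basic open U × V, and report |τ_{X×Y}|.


Basis B = {∅ × ∅, {p1} × {δ}, {p1} × {ε}, {p1} × {δ, ε}, {p1, p2} × {δ}, {p1} × {ε, ζ}, {p1, p2} × {ε}, {p1} × {δ, ε, ζ}, {p1, p2} × {δ, ε}, {p1, p2} × {ε, ζ}, {p1, p2} × {δ, ε, ζ}}; |τ_{X×Y}| = 18.

Enumerate products U × V with U ∈ τ_X, V ∈ τ_Y (deduplicated):
  ∅ × ∅ = {} (∅)
  {p1} × {δ} = {(p1,δ)}
  {p1} × {ε} = {(p1,ε)}
  {p1} × {δ, ε} = {(p1,δ), (p1,ε)}
  {p1, p2} × {δ} = {(p1,δ), (p2,δ)}
  {p1} × {ε, ζ} = {(p1,ε), (p1,ζ)}
  {p1, p2} × {ε} = {(p1,ε), (p2,ε)}
  {p1} × {δ, ε, ζ} = {(p1,δ), (p1,ε), (p1,ζ)}
  {p1, p2} × {δ, ε} = {(p1,δ), (p1,ε), (p2,δ), (p2,ε)}
  {p1, p2} × {ε, ζ} = {(p1,ε), (p1,ζ), (p2,ε), (p2,ζ)}
  {p1, p2} × {δ, ε, ζ} = {(p1,δ), (p1,ε), (p1,ζ), (p2,δ), (p2,ε), (p2,ζ)}
These 11 distinct sets form the basis B.
Close under arbitrary unions to get τ_{X×Y}; counting gives |τ_{X×Y}| = 18.


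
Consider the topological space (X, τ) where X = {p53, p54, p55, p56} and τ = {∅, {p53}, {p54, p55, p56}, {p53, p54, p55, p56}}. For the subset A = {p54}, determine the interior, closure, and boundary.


int(A) = ∅, cl(A) = {p54, p55, p56}, ∂A = {p54, p55, p56}.

Closed sets in (X, τ) are complements of opens:
  closed(X, τ) = {∅, {p53}, {p54, p55, p56}, {p53, p54, p55, p56}}.
int(A) = ⋃ {U ∈ τ : U ⊆ A}. Opens contained in A: ∅.
Taking the union of these: int(A) = ∅.
cl(A) = ⋂ {C closed : A ⊆ C}. Closed sets containing A: {p54, p55, p56}, {p53, p54, p55, p56}.
Intersecting these: cl(A) = {p54, p55, p56}.
∂A = cl(A) ∖ int(A) = {p54, p55, p56} ∖ ∅ = {p54, p55, p56}.


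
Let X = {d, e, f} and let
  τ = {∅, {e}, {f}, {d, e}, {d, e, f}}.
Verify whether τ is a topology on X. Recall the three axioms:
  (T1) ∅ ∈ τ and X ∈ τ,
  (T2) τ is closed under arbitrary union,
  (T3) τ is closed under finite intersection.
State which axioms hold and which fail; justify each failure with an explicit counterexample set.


τ is NOT a topology on X.

Axiom (T1): ∅ ∈ τ? Yes; X ∈ τ? Yes.
Axiom (T2/T3): check pairwise unions and intersections of members of τ.
Counterexample for (T2): {e} ∪ {f} = {e, f} ∉ τ. Therefore τ is NOT a topology.


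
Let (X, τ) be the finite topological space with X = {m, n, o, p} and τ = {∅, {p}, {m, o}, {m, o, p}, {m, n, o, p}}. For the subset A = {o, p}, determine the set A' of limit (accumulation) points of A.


A' = {m, n}

For each x ∈ X, list the open sets U ∈ τ with x ∈ U, then check whether U ∩ (A ∖ {x}) ≠ ∅ for every such U.
  x = m: opens ∋ x are {m, o}, {m, o, p}, {m, n, o, p}; each meets A ∖ {m}, so x IS a limit point.
  x = n: opens ∋ x are {m, n, o, p}; each meets A ∖ {n}, so x IS a limit point.
  x = o: open {m, o} ∋ x has {m, o} ∩ (A ∖ {o}) = ∅, so x is NOT a limit point.
  x = p: open {p} ∋ x has {p} ∩ (A ∖ {p}) = ∅, so x is NOT a limit point.
Collecting: A' = {m, n}.


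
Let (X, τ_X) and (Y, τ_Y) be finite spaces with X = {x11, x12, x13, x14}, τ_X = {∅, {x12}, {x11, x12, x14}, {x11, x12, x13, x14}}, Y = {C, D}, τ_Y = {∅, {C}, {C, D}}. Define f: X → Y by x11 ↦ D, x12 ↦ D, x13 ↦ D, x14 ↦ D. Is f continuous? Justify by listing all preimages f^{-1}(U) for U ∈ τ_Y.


f IS continuous.

Compute f^{-1}(U) for each U ∈ τ_Y:
  U = ∅: f^{-1}(U) = ∅ ∈ τ_X ✓.
  U = {C}: f^{-1}(U) = ∅ ∈ τ_X ✓.
  U = {C, D}: f^{-1}(U) = {x11, x12, x13, x14} ∈ τ_X ✓.
Every preimage lies in τ_X, so f IS continuous.


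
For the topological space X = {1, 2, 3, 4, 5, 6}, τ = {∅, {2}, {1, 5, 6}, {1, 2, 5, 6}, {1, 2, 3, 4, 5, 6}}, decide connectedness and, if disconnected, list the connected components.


(X, τ) is connected.

Find clopen sets (U ∈ τ with X ∖ U ∈ τ):
  U = ∅, X ∖ U = {1, 2, 3, 4, 5, 6} — both open, so U is clopen.
  U = {1, 2, 3, 4, 5, 6}, X ∖ U = ∅ — both open, so U is clopen.
Only trivial clopens (∅ and X) exist, so (X, τ) is connected.
Compute connected components by grouping points that agree on all clopens:
  component: {1, 2, 3, 4, 5, 6}


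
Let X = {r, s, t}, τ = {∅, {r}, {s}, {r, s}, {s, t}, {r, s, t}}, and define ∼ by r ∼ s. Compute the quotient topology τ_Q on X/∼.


X/∼ = {[r=s], [t]}; |τ_Q| = 3.

Equivalence classes: [r=s], [t].
Quotient map π: X → X/∼ sends r ↦ [r=s], s ↦ [r=s], t ↦ [t].
For each subset V ⊆ X/∼, compute π^{-1}(V) ⊆ X and check whether π^{-1}(V) ∈ τ. V is open in τ_Q iff π^{-1}(V) ∈ τ.
  V = {}: π^{-1}(V) = ∅ ∈ τ ✓.
  V = {[r=s]}: π^{-1}(V) = {r, s} ∈ τ ✓.
  V = {[t]}: π^{-1}(V) = {t} ∉ τ ✗.
  V = {[r=s], [t]}: π^{-1}(V) = {r, s, t} ∈ τ ✓.
Open sets in the quotient: τ_Q = {{}, {[r=s]}, {[r=s], [t]}} (3 elements).


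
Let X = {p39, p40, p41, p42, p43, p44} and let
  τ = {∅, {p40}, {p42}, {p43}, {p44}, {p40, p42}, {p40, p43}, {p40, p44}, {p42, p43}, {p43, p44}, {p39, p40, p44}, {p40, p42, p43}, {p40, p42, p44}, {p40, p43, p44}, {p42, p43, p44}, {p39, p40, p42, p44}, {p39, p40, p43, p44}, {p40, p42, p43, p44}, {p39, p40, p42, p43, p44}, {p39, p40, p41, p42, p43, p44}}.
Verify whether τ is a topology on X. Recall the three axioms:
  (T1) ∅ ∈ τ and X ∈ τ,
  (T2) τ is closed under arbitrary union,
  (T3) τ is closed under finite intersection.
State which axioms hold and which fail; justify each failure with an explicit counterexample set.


τ is NOT a topology on X.

Axiom (T1): ∅ ∈ τ? Yes; X ∈ τ? Yes.
Axiom (T2/T3): check pairwise unions and intersections of members of τ.
Counterexample for (T2): {p42} ∪ {p44} = {p42, p44} ∉ τ. Therefore τ is NOT a topology.


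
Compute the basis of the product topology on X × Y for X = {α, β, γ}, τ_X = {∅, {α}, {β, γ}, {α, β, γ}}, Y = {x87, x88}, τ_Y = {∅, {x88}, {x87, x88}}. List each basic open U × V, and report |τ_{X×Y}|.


Basis B = {∅ × ∅, {α} × {x88}, {α} × {x87, x88}, {β, γ} × {x88}, {α, β, γ} × {x88}, {β, γ} × {x87, x88}, {α, β, γ} × {x87, x88}}; |τ_{X×Y}| = 9.

Enumerate products U × V with U ∈ τ_X, V ∈ τ_Y (deduplicated):
  ∅ × ∅ = {} (∅)
  {α} × {x88} = {(α,x88)}
  {α} × {x87, x88} = {(α,x87), (α,x88)}
  {β, γ} × {x88} = {(β,x88), (γ,x88)}
  {α, β, γ} × {x88} = {(α,x88), (β,x88), (γ,x88)}
  {β, γ} × {x87, x88} = {(β,x87), (β,x88), (γ,x87), (γ,x88)}
  {α, β, γ} × {x87, x88} = {(α,x87), (α,x88), (β,x87), (β,x88), (γ,x87), (γ,x88)}
These 7 distinct sets form the basis B.
Close under arbitrary unions to get τ_{X×Y}; counting gives |τ_{X×Y}| = 9.


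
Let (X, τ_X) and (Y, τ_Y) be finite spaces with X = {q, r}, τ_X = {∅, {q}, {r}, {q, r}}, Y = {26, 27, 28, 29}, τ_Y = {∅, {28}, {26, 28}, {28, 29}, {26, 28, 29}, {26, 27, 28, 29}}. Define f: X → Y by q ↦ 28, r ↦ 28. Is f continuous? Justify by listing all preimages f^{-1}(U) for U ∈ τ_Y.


f IS continuous.

Compute f^{-1}(U) for each U ∈ τ_Y:
  U = ∅: f^{-1}(U) = ∅ ∈ τ_X ✓.
  U = {28}: f^{-1}(U) = {q, r} ∈ τ_X ✓.
  U = {26, 28}: f^{-1}(U) = {q, r} ∈ τ_X ✓.
  U = {28, 29}: f^{-1}(U) = {q, r} ∈ τ_X ✓.
  U = {26, 28, 29}: f^{-1}(U) = {q, r} ∈ τ_X ✓.
  U = {26, 27, 28, 29}: f^{-1}(U) = {q, r} ∈ τ_X ✓.
Every preimage lies in τ_X, so f IS continuous.


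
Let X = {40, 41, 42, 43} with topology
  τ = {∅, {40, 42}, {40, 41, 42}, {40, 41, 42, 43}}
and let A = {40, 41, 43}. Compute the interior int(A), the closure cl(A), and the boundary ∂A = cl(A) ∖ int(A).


int(A) = ∅, cl(A) = {40, 41, 42, 43}, ∂A = {40, 41, 42, 43}.

Closed sets in (X, τ) are complements of opens:
  closed(X, τ) = {∅, {43}, {41, 43}, {40, 41, 42, 43}}.
int(A) = ⋃ {U ∈ τ : U ⊆ A}. Opens contained in A: ∅.
Taking the union of these: int(A) = ∅.
cl(A) = ⋂ {C closed : A ⊆ C}. Closed sets containing A: {40, 41, 42, 43}.
Intersecting these: cl(A) = {40, 41, 42, 43}.
∂A = cl(A) ∖ int(A) = {40, 41, 42, 43} ∖ ∅ = {40, 41, 42, 43}.


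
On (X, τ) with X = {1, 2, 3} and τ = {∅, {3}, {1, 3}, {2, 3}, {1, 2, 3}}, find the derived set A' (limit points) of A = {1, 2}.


A' = ∅

For each x ∈ X, list the open sets U ∈ τ with x ∈ U, then check whether U ∩ (A ∖ {x}) ≠ ∅ for every such U.
  x = 1: open {1, 3} ∋ x has {1, 3} ∩ (A ∖ {1}) = ∅, so x is NOT a limit point.
  x = 2: open {2, 3} ∋ x has {2, 3} ∩ (A ∖ {2}) = ∅, so x is NOT a limit point.
  x = 3: open {3} ∋ x has {3} ∩ (A ∖ {3}) = ∅, so x is NOT a limit point.
Collecting: A' = ∅.


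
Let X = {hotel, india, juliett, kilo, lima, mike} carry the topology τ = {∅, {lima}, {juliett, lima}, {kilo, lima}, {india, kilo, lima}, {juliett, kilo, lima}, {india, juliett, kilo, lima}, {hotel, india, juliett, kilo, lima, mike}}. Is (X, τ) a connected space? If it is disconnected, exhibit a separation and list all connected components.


(X, τ) is connected.

Find clopen sets (U ∈ τ with X ∖ U ∈ τ):
  U = ∅, X ∖ U = {hotel, india, juliett, kilo, lima, mike} — both open, so U is clopen.
  U = {hotel, india, juliett, kilo, lima, mike}, X ∖ U = ∅ — both open, so U is clopen.
Only trivial clopens (∅ and X) exist, so (X, τ) is connected.
Compute connected components by grouping points that agree on all clopens:
  component: {hotel, india, juliett, kilo, lima, mike}


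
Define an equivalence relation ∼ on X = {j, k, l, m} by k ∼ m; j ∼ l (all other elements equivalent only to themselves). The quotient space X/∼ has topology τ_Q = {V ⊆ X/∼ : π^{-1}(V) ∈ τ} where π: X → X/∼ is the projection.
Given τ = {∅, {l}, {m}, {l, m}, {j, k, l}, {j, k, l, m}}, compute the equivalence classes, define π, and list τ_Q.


X/∼ = {[j=l], [k=m]}; |τ_Q| = 2.

Equivalence classes: [j=l], [k=m].
Quotient map π: X → X/∼ sends j ↦ [j=l], k ↦ [k=m], l ↦ [j=l], m ↦ [k=m].
For each subset V ⊆ X/∼, compute π^{-1}(V) ⊆ X and check whether π^{-1}(V) ∈ τ. V is open in τ_Q iff π^{-1}(V) ∈ τ.
  V = {}: π^{-1}(V) = ∅ ∈ τ ✓.
  V = {[j=l]}: π^{-1}(V) = {j, l} ∉ τ ✗.
  V = {[k=m]}: π^{-1}(V) = {k, m} ∉ τ ✗.
  V = {[j=l], [k=m]}: π^{-1}(V) = {j, k, l, m} ∈ τ ✓.
Open sets in the quotient: τ_Q = {{}, {[j=l], [k=m]}} (2 elements).


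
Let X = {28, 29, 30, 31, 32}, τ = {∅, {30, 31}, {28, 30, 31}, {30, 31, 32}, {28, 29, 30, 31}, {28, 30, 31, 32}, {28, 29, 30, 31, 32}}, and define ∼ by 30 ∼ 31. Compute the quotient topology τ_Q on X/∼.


X/∼ = {[28], [29], [30=31], [32]}; |τ_Q| = 7.

Equivalence classes: [28], [29], [30=31], [32].
Quotient map π: X → X/∼ sends 28 ↦ [28], 29 ↦ [29], 30 ↦ [30=31], 31 ↦ [30=31], 32 ↦ [32].
For each subset V ⊆ X/∼, compute π^{-1}(V) ⊆ X and check whether π^{-1}(V) ∈ τ. V is open in τ_Q iff π^{-1}(V) ∈ τ.
  V = {}: π^{-1}(V) = ∅ ∈ τ ✓.
  V = {[28]}: π^{-1}(V) = {28} ∉ τ ✗.
  V = {[29]}: π^{-1}(V) = {29} ∉ τ ✗.
  V = {[28], [29]}: π^{-1}(V) = {28, 29} ∉ τ ✗.
  V = {[30=31]}: π^{-1}(V) = {30, 31} ∈ τ ✓.
  V = {[28], [30=31]}: π^{-1}(V) = {28, 30, 31} ∈ τ ✓.
  V = {[29], [30=31]}: π^{-1}(V) = {29, 30, 31} ∉ τ ✗.
  V = {[28], [29], [30=31]}: π^{-1}(V) = {28, 29, 30, 31} ∈ τ ✓.
  V = {[32]}: π^{-1}(V) = {32} ∉ τ ✗.
  V = {[28], [32]}: π^{-1}(V) = {28, 32} ∉ τ ✗.
  V = {[29], [32]}: π^{-1}(V) = {29, 32} ∉ τ ✗.
  V = {[28], [29], [32]}: π^{-1}(V) = {28, 29, 32} ∉ τ ✗.
  V = {[30=31], [32]}: π^{-1}(V) = {30, 31, 32} ∈ τ ✓.
  V = {[28], [30=31], [32]}: π^{-1}(V) = {28, 30, 31, 32} ∈ τ ✓.
  V = {[29], [30=31], [32]}: π^{-1}(V) = {29, 30, 31, 32} ∉ τ ✗.
  V = {[28], [29], [30=31], [32]}: π^{-1}(V) = {28, 29, 30, 31, 32} ∈ τ ✓.
Open sets in the quotient: τ_Q = {{}, {[30=31]}, {[28], [30=31]}, {[28], [29], [30=31]}, {[30=31], [32]}, {[28], [30=31], [32]}, {[28], [29], [30=31], [32]}} (7 elements).


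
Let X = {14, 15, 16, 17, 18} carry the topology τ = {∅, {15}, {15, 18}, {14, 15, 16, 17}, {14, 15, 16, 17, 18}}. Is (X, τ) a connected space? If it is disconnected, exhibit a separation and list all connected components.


(X, τ) is connected.

Find clopen sets (U ∈ τ with X ∖ U ∈ τ):
  U = ∅, X ∖ U = {14, 15, 16, 17, 18} — both open, so U is clopen.
  U = {14, 15, 16, 17, 18}, X ∖ U = ∅ — both open, so U is clopen.
Only trivial clopens (∅ and X) exist, so (X, τ) is connected.
Compute connected components by grouping points that agree on all clopens:
  component: {14, 15, 16, 17, 18}


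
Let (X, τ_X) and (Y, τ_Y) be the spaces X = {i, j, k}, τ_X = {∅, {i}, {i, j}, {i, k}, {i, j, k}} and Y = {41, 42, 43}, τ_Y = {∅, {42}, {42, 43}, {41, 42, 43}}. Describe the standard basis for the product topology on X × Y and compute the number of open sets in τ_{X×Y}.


Basis B = {∅ × ∅, {i} × {42}, {i} × {42, 43}, {i, j} × {42}, {i, k} × {42}, {i} × {41, 42, 43}, {i, j, k} × {42}, {i, j} × {42, 43}, {i, k} × {42, 43}, {i, j} × {41, 42, 43}, {i, k} × {41, 42, 43}, {i, j, k} × {42, 43}, {i, j, k} × {41, 42, 43}}; |τ_{X×Y}| = 30.

Enumerate products U × V with U ∈ τ_X, V ∈ τ_Y (deduplicated):
  ∅ × ∅ = {} (∅)
  {i} × {42} = {(i,42)}
  {i} × {42, 43} = {(i,42), (i,43)}
  {i, j} × {42} = {(i,42), (j,42)}
  {i, k} × {42} = {(i,42), (k,42)}
  {i} × {41, 42, 43} = {(i,41), (i,42), (i,43)}
  {i, j, k} × {42} = {(i,42), (j,42), (k,42)}
  {i, j} × {42, 43} = {(i,42), (i,43), (j,42), (j,43)}
  {i, k} × {42, 43} = {(i,42), (i,43), (k,42), (k,43)}
  {i, j} × {41, 42, 43} = {(i,41), (i,42), (i,43), (j,41), (j,42), (j,43)}
  {i, k} × {41, 42, 43} = {(i,41), (i,42), (i,43), (k,41), (k,42), (k,43)}
  {i, j, k} × {42, 43} = {(i,42), (i,43), (j,42), (j,43), (k,42), (k,43)}
  {i, j, k} × {41, 42, 43} = {(i,41), (i,42), (i,43), (j,41), (j,42), (j,43), (k,41), (k,42), (k,43)}
These 13 distinct sets form the basis B.
Close under arbitrary unions to get τ_{X×Y}; counting gives |τ_{X×Y}| = 30.


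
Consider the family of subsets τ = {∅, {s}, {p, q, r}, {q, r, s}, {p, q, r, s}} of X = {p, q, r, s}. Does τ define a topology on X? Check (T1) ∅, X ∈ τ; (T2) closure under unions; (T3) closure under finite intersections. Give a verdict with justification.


τ is NOT a topology on X.

Axiom (T1): ∅ ∈ τ? Yes; X ∈ τ? Yes.
Axiom (T2/T3): check pairwise unions and intersections of members of τ.
Counterexample for (T3): {p, q, r} ∩ {q, r, s} = {q, r} ∉ τ. Therefore τ is NOT a topology.


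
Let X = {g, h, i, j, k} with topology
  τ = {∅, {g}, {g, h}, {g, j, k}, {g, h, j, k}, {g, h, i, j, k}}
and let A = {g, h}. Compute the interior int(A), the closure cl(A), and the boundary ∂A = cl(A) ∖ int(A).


int(A) = {g, h}, cl(A) = {g, h, i, j, k}, ∂A = {i, j, k}.

Closed sets in (X, τ) are complements of opens:
  closed(X, τ) = {∅, {i}, {h, i}, {i, j, k}, {h, i, j, k}, {g, h, i, j, k}}.
int(A) = ⋃ {U ∈ τ : U ⊆ A}. Opens contained in A: ∅, {g}, {g, h}.
Taking the union of these: int(A) = {g, h}.
cl(A) = ⋂ {C closed : A ⊆ C}. Closed sets containing A: {g, h, i, j, k}.
Intersecting these: cl(A) = {g, h, i, j, k}.
∂A = cl(A) ∖ int(A) = {g, h, i, j, k} ∖ {g, h} = {i, j, k}.


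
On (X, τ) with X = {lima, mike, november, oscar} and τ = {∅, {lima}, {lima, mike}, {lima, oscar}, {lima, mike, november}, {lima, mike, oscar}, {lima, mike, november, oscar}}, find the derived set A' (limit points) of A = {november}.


A' = ∅

For each x ∈ X, list the open sets U ∈ τ with x ∈ U, then check whether U ∩ (A ∖ {x}) ≠ ∅ for every such U.
  x = lima: open {lima} ∋ x has {lima} ∩ (A ∖ {lima}) = ∅, so x is NOT a limit point.
  x = mike: open {lima, mike} ∋ x has {lima, mike} ∩ (A ∖ {mike}) = ∅, so x is NOT a limit point.
  x = november: open {lima, mike, november} ∋ x has {lima, mike, november} ∩ (A ∖ {november}) = ∅, so x is NOT a limit point.
  x = oscar: open {lima, oscar} ∋ x has {lima, oscar} ∩ (A ∖ {oscar}) = ∅, so x is NOT a limit point.
Collecting: A' = ∅.


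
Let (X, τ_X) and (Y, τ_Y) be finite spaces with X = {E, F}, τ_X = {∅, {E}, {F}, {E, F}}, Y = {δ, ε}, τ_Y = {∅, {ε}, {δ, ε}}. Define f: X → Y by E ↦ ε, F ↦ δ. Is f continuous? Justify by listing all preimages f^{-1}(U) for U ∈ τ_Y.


f IS continuous.

Compute f^{-1}(U) for each U ∈ τ_Y:
  U = ∅: f^{-1}(U) = ∅ ∈ τ_X ✓.
  U = {ε}: f^{-1}(U) = {E} ∈ τ_X ✓.
  U = {δ, ε}: f^{-1}(U) = {E, F} ∈ τ_X ✓.
Every preimage lies in τ_X, so f IS continuous.


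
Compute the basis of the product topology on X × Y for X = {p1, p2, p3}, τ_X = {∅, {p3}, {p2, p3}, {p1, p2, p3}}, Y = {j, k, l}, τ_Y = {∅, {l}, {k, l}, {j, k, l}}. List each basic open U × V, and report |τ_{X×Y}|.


Basis B = {∅ × ∅, {p3} × {l}, {p2, p3} × {l}, {p3} × {k, l}, {p1, p2, p3} × {l}, {p3} × {j, k, l}, {p2, p3} × {k, l}, {p1, p2, p3} × {k, l}, {p2, p3} × {j, k, l}, {p1, p2, p3} × {j, k, l}}; |τ_{X×Y}| = 20.

Enumerate products U × V with U ∈ τ_X, V ∈ τ_Y (deduplicated):
  ∅ × ∅ = {} (∅)
  {p3} × {l} = {(p3,l)}
  {p2, p3} × {l} = {(p2,l), (p3,l)}
  {p3} × {k, l} = {(p3,k), (p3,l)}
  {p1, p2, p3} × {l} = {(p1,l), (p2,l), (p3,l)}
  {p3} × {j, k, l} = {(p3,j), (p3,k), (p3,l)}
  {p2, p3} × {k, l} = {(p2,k), (p2,l), (p3,k), (p3,l)}
  {p1, p2, p3} × {k, l} = {(p1,k), (p1,l), (p2,k), (p2,l), (p3,k), (p3,l)}
  {p2, p3} × {j, k, l} = {(p2,j), (p2,k), (p2,l), (p3,j), (p3,k), (p3,l)}
  {p1, p2, p3} × {j, k, l} = {(p1,j), (p1,k), (p1,l), (p2,j), (p2,k), (p2,l), (p3,j), (p3,k), (p3,l)}
These 10 distinct sets form the basis B.
Close under arbitrary unions to get τ_{X×Y}; counting gives |τ_{X×Y}| = 20.


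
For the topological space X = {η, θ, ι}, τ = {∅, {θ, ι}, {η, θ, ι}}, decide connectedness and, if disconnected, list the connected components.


(X, τ) is connected.

Find clopen sets (U ∈ τ with X ∖ U ∈ τ):
  U = ∅, X ∖ U = {η, θ, ι} — both open, so U is clopen.
  U = {η, θ, ι}, X ∖ U = ∅ — both open, so U is clopen.
Only trivial clopens (∅ and X) exist, so (X, τ) is connected.
Compute connected components by grouping points that agree on all clopens:
  component: {η, θ, ι}


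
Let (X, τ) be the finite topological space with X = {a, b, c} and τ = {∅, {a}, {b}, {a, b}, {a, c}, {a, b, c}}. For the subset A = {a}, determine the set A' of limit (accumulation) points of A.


A' = {c}

For each x ∈ X, list the open sets U ∈ τ with x ∈ U, then check whether U ∩ (A ∖ {x}) ≠ ∅ for every such U.
  x = a: open {a} ∋ x has {a} ∩ (A ∖ {a}) = ∅, so x is NOT a limit point.
  x = b: open {b} ∋ x has {b} ∩ (A ∖ {b}) = ∅, so x is NOT a limit point.
  x = c: opens ∋ x are {a, c}, {a, b, c}; each meets A ∖ {c}, so x IS a limit point.
Collecting: A' = {c}.


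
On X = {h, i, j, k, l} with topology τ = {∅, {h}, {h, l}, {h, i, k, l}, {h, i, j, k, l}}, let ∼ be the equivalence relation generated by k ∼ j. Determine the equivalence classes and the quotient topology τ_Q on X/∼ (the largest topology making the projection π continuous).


X/∼ = {[h], [i], [j=k], [l]}; |τ_Q| = 4.

Equivalence classes: [h], [i], [j=k], [l].
Quotient map π: X → X/∼ sends h ↦ [h], i ↦ [i], j ↦ [j=k], k ↦ [j=k], l ↦ [l].
For each subset V ⊆ X/∼, compute π^{-1}(V) ⊆ X and check whether π^{-1}(V) ∈ τ. V is open in τ_Q iff π^{-1}(V) ∈ τ.
  V = {}: π^{-1}(V) = ∅ ∈ τ ✓.
  V = {[h]}: π^{-1}(V) = {h} ∈ τ ✓.
  V = {[i]}: π^{-1}(V) = {i} ∉ τ ✗.
  V = {[h], [i]}: π^{-1}(V) = {h, i} ∉ τ ✗.
  V = {[j=k]}: π^{-1}(V) = {j, k} ∉ τ ✗.
  V = {[h], [j=k]}: π^{-1}(V) = {h, j, k} ∉ τ ✗.
  V = {[i], [j=k]}: π^{-1}(V) = {i, j, k} ∉ τ ✗.
  V = {[h], [i], [j=k]}: π^{-1}(V) = {h, i, j, k} ∉ τ ✗.
  V = {[l]}: π^{-1}(V) = {l} ∉ τ ✗.
  V = {[h], [l]}: π^{-1}(V) = {h, l} ∈ τ ✓.
  V = {[i], [l]}: π^{-1}(V) = {i, l} ∉ τ ✗.
  V = {[h], [i], [l]}: π^{-1}(V) = {h, i, l} ∉ τ ✗.
  V = {[j=k], [l]}: π^{-1}(V) = {j, k, l} ∉ τ ✗.
  V = {[h], [j=k], [l]}: π^{-1}(V) = {h, j, k, l} ∉ τ ✗.
  V = {[i], [j=k], [l]}: π^{-1}(V) = {i, j, k, l} ∉ τ ✗.
  V = {[h], [i], [j=k], [l]}: π^{-1}(V) = {h, i, j, k, l} ∈ τ ✓.
Open sets in the quotient: τ_Q = {{}, {[h]}, {[h], [l]}, {[h], [i], [j=k], [l]}} (4 elements).
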